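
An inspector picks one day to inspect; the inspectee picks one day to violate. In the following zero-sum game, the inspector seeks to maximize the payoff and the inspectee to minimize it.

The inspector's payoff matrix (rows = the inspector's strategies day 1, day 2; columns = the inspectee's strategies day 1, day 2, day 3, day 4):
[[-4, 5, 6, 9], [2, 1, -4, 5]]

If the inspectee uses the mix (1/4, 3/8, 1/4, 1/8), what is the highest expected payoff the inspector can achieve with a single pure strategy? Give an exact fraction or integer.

day 1: (-4)·(1/4) + (5)·(3/8) + (6)·(1/4) + (9)·(1/8) = 7/2.
day 2: (2)·(1/4) + (1)·(3/8) + (-4)·(1/4) + (5)·(1/8) = 1/2.
The best pure response is day 1 with expected payoff 7/2.

7/2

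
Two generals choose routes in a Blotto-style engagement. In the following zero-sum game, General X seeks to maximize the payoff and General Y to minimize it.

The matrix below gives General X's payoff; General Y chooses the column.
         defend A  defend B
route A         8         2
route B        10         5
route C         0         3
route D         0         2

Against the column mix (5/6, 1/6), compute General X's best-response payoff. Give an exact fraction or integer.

route A: (8)·(5/6) + (2)·(1/6) = 7.
route B: (10)·(5/6) + (5)·(1/6) = 55/6.
route C: (0)·(5/6) + (3)·(1/6) = 1/2.
route D: (0)·(5/6) + (2)·(1/6) = 1/3.
The best pure response is route B with expected payoff 55/6.

55/6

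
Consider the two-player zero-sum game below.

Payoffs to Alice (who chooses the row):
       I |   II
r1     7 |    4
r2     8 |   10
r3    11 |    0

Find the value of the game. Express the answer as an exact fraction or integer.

Row r1 is strictly dominated by row r2, so Alice never plays it.
The remaining 2×2 game on (r2, r3) × (I, II) has no saddle point. Let Alice play r2 with probability p; indifference gives 8p + 11(1−p) = 10p, so p = 11/13.
Similarly Bob's optimal q on I is 10/13, and the value is 8·(10/13) + (10)·(3/13) = 110/13.

110/13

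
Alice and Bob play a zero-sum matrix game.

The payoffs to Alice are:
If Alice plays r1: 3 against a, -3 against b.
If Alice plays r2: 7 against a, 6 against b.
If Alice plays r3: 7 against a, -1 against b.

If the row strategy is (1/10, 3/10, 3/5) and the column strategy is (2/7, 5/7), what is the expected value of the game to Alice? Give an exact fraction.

Against (2/7, 5/7), each row's expected payoff is r1: -9/7; r2: 44/7; r3: 9/7.
Taking the (1/10, 3/10, 3/5)-weighted average: (1/10)·(-9/7) + (3/10)·(44/7) + (3/5)·(9/7) = 177/70.

177/70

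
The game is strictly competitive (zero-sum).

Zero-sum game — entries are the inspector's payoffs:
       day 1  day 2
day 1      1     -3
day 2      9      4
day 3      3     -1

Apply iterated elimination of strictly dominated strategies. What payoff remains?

4

Row day 1 is strictly dominated by row day 2 (9>1, 4>-3); eliminate day 1.
Column day 1 is strictly dominated by day 2 for the inspectee (4<9, -1<3); eliminate day 1.
Row day 3 is strictly dominated by row day 2 (4>-1); eliminate day 3.
Only (day 2, day 2) remains, with payoff 4.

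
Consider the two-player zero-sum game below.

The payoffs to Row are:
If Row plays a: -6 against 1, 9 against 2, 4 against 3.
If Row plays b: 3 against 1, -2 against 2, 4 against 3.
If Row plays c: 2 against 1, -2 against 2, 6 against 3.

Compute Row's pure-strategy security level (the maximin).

The worst-case payoff for each row is a: -6, b: -2, c: -2.
The best of these is -2.

-2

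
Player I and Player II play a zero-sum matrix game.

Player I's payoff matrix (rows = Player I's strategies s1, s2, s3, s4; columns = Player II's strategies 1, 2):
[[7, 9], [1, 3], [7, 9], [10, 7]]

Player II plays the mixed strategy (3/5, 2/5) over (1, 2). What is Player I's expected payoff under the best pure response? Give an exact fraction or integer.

44/5

s1: (7)·(3/5) + (9)·(2/5) = 39/5.
s2: (1)·(3/5) + (3)·(2/5) = 9/5.
s3: (7)·(3/5) + (9)·(2/5) = 39/5.
s4: (10)·(3/5) + (7)·(2/5) = 44/5.
The best pure response is s4 with expected payoff 44/5.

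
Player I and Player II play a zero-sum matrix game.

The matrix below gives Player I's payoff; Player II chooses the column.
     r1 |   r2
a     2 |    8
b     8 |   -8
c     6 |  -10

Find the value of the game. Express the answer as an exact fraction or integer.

Row c is strictly dominated by row b, so Player I never plays it.
The remaining 2×2 game on (a, b) × (r1, r2) has no saddle point. Let Player I play a with probability p; indifference gives 2p + 8(1−p) = 8p − 8(1−p), so p = 8/11.
Similarly Player II's optimal q on r1 is 8/11, and the value is 2·(8/11) + (8)·(3/11) = 40/11.

40/11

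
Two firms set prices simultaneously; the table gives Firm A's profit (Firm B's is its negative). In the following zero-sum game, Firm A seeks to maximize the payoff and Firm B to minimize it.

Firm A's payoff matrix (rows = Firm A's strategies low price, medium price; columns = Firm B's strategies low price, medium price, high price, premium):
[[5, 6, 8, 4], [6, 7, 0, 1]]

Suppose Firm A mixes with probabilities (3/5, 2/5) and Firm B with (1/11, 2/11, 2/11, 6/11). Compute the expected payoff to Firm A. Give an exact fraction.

223/55

Against (1/11, 2/11, 2/11, 6/11), each row's expected payoff is low price: 57/11; medium price: 26/11.
Taking the (3/5, 2/5)-weighted average: (3/5)·(57/11) + (2/5)·(26/11) = 223/55.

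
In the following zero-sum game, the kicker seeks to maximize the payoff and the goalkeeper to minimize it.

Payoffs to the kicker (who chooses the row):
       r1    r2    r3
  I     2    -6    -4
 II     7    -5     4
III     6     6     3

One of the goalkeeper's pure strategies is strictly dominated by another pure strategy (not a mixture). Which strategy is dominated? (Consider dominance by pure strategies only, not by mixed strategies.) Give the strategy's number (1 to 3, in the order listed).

The goalkeeper prefers columns that give the kicker less. Compare r1 with r3: -4 < 2, 4 < 7, 3 < 6.
So r3 strictly dominates r1 for the goalkeeper; r1 is strictly dominated.

1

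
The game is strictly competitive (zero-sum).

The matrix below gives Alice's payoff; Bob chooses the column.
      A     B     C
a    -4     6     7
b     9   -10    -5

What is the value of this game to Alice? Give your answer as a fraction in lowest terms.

Column C is strictly dominated by B for Bob (it gives Alice more in every row).
The remaining 2×2 game on (a, b) × (A, B) has no saddle point. Let Alice play a with probability p; indifference gives −4p + 9(1−p) = 6p − 10(1−p), so p = 19/29.
Similarly Bob's optimal q on A is 16/29, and the value is -4·(16/29) + (6)·(13/29) = 14/29.

14/29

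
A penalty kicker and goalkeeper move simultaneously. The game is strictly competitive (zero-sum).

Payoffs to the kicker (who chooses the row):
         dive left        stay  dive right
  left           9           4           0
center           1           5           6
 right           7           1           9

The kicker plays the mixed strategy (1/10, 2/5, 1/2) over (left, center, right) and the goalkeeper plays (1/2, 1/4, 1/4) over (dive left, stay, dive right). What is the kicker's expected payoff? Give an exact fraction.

Against (1/2, 1/4, 1/4), each row's expected payoff is left: 11/2; center: 13/4; right: 6.
Taking the (1/10, 2/5, 1/2)-weighted average: (1/10)·(11/2) + (2/5)·(13/4) + (1/2)·(6) = 97/20.

97/20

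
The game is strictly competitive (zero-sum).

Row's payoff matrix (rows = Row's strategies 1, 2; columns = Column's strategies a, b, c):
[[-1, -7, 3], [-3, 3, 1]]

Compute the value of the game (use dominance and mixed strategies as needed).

Column c is strictly dominated by a for Column (it gives Row more in every row).
The remaining 2×2 game on (1, 2) × (a, b) has no saddle point. Let Row play 1 with probability p; indifference gives −p − 3(1−p) = −7p + 3(1−p), so p = 1/2.
Similarly Column's optimal q on a is 5/6, and the value is -1·(5/6) + (-7)·(1/6) = -2.

-2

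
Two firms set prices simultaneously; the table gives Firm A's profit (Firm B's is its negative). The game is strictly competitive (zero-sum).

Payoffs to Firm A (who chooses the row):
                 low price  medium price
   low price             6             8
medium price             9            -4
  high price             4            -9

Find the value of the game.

32/5

Row high price is strictly dominated by row medium price, so Firm A never plays it.
The remaining 2×2 game on (low price, medium price) × (low price, medium price) has no saddle point. Let Firm A play low price with probability p; indifference gives 6p + 9(1−p) = 8p − 4(1−p), so p = 13/15.
Similarly Firm B's optimal q on low price is 4/5, and the value is 6·(4/5) + (8)·(1/5) = 32/5.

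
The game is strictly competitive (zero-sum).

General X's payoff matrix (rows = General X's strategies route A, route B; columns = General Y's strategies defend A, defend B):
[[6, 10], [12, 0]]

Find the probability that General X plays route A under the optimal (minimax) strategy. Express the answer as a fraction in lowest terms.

3/4

Row minima are 6 and 0, so General X's maximin is 6; column maxima are 12 and 10, so General Y's minimax is 10. These differ, so the equilibrium is in mixed strategies.
Let General X play route A with probability p. General Y is indifferent when 6p + 12(1−p) = 10p, giving p = 3/4.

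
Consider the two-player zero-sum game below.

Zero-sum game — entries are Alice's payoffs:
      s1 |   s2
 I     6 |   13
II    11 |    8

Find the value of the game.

19/2

Row minima are 6 and 8, so Alice's maximin is 8; column maxima are 11 and 13, so Bob's minimax is 11. These differ, so the equilibrium is in mixed strategies.
Let Alice play I with probability p. Bob is indifferent when 6p + 11(1−p) = 13p + 8(1−p), giving p = 3/10.
Let Bob play s1 with probability q. Alice is indifferent when 6q + 13(1−q) = 11q + 8(1−q), giving q = 1/2.
The value is 6·(1/2) + (13)·(1/2) = 19/2.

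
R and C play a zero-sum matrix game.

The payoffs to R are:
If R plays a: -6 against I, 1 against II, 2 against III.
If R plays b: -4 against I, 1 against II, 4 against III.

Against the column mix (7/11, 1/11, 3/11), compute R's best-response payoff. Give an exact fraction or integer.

-15/11

a: (-6)·(7/11) + (1)·(1/11) + (2)·(3/11) = -35/11.
b: (-4)·(7/11) + (1)·(1/11) + (4)·(3/11) = -15/11.
The best pure response is b with expected payoff -15/11.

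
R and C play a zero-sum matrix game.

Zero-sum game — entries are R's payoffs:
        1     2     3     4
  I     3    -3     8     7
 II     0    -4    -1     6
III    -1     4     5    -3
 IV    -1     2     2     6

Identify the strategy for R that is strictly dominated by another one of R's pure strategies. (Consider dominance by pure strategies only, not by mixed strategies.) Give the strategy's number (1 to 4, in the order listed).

2

Compare II with I: 3 > 0, -3 > -4, 8 > -1, 7 > 6.
So I strictly dominates II for R; II is strictly dominated.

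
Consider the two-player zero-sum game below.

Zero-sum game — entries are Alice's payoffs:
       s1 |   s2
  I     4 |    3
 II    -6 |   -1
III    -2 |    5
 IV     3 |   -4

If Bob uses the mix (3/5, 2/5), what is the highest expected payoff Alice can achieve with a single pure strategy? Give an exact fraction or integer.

I: (4)·(3/5) + (3)·(2/5) = 18/5.
II: (-6)·(3/5) + (-1)·(2/5) = -4.
III: (-2)·(3/5) + (5)·(2/5) = 4/5.
IV: (3)·(3/5) + (-4)·(2/5) = 1/5.
The best pure response is I with expected payoff 18/5.

18/5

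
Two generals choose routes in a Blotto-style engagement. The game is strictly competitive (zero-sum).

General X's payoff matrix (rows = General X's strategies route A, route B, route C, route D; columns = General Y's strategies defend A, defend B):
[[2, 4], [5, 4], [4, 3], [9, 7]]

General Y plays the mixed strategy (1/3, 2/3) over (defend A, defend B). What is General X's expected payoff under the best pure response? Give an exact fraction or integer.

23/3

route A: (2)·(1/3) + (4)·(2/3) = 10/3.
route B: (5)·(1/3) + (4)·(2/3) = 13/3.
route C: (4)·(1/3) + (3)·(2/3) = 10/3.
route D: (9)·(1/3) + (7)·(2/3) = 23/3.
The best pure response is route D with expected payoff 23/3.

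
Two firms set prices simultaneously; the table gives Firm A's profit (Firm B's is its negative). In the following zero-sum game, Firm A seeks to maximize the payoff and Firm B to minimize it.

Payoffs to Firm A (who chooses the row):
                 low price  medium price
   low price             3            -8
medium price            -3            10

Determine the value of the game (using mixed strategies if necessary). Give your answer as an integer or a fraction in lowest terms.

Row minima are -8 and -3, so Firm A's maximin is -3; column maxima are 3 and 10, so Firm B's minimax is 3. These differ, so the equilibrium is in mixed strategies.
Let Firm A play low price with probability p. Firm B is indifferent when 3p − 3(1−p) = −8p + 10(1−p), giving p = 13/24.
Let Firm B play low price with probability q. Firm A is indifferent when 3q − 8(1−q) = −3q + 10(1−q), giving q = 3/4.
The value is 3·(3/4) + (-8)·(1/4) = 1/4.

1/4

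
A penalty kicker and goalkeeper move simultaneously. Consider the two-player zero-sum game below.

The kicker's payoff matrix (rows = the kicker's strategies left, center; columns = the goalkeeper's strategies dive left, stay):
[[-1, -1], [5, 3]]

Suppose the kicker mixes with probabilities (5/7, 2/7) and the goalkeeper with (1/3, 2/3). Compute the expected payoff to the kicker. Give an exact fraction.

Against (1/3, 2/3), each row's expected payoff is left: -1; center: 11/3.
Taking the (5/7, 2/7)-weighted average: (5/7)·(-1) + (2/7)·(11/3) = 1/3.

1/3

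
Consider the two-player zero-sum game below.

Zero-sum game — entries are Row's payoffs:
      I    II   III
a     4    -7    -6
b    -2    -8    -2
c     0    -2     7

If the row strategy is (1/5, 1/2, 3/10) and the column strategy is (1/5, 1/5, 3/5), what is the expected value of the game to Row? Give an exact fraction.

-13/10

Against (1/5, 1/5, 3/5), each row's expected payoff is a: -21/5; b: -16/5; c: 19/5.
Taking the (1/5, 1/2, 3/10)-weighted average: (1/5)·(-21/5) + (1/2)·(-16/5) + (3/10)·(19/5) = -13/10.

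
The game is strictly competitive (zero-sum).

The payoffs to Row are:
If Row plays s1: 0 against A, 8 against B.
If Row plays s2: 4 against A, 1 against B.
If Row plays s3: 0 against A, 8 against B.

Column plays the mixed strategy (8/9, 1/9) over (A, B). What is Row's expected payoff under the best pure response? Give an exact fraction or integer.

11/3

s1: (0)·(8/9) + (8)·(1/9) = 8/9.
s2: (4)·(8/9) + (1)·(1/9) = 11/3.
s3: (0)·(8/9) + (8)·(1/9) = 8/9.
The best pure response is s2 with expected payoff 11/3.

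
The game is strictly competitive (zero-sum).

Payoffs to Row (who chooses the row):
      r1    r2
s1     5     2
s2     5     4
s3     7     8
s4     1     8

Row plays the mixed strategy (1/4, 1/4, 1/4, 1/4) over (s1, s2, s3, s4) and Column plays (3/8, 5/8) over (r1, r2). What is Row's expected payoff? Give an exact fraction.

Against (3/8, 5/8), each row's expected payoff is s1: 25/8; s2: 35/8; s3: 61/8; s4: 43/8.
Taking the (1/4, 1/4, 1/4, 1/4)-weighted average: (1/4)·(25/8) + (1/4)·(35/8) + (1/4)·(61/8) + (1/4)·(43/8) = 41/8.

41/8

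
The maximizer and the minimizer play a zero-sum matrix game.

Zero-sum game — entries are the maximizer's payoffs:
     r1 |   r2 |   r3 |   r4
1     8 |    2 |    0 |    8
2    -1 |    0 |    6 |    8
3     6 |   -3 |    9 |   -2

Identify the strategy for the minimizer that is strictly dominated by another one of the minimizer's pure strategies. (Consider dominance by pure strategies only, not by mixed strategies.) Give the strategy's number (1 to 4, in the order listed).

4

The minimizer prefers columns that give the maximizer less. Compare r4 with r2: 2 < 8, 0 < 8, -3 < -2.
So r2 strictly dominates r4 for the minimizer; r4 is strictly dominated.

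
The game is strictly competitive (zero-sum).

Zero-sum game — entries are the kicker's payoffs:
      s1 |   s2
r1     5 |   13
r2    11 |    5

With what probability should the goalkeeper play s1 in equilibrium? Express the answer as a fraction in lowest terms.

4/7

Row minima are 5 and 5, so the kicker's maximin is 5; column maxima are 11 and 13, so the goalkeeper's minimax is 11. These differ, so the equilibrium is in mixed strategies.
Let the goalkeeper play s1 with probability q. The kicker is indifferent when 5q + 13(1−q) = 11q + 5(1−q), giving q = 4/7.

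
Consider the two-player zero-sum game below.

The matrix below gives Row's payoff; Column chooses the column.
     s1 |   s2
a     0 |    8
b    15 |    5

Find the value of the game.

20/3

Row minima are 0 and 5, so Row's maximin is 5; column maxima are 15 and 8, so Column's minimax is 8. These differ, so the equilibrium is in mixed strategies.
Let Row play a with probability p. Column is indifferent when 15(1−p) = 8p + 5(1−p), giving p = 5/9.
Let Column play s1 with probability q. Row is indifferent when 8(1−q) = 15q + 5(1−q), giving q = 1/6.
The value is 0·(1/6) + (8)·(5/6) = 20/3.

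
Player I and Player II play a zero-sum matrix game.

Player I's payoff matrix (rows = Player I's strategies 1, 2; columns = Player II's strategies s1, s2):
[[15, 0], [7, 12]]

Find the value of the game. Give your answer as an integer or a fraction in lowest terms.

9

Row minima are 0 and 7, so Player I's maximin is 7; column maxima are 15 and 12, so Player II's minimax is 12. These differ, so the equilibrium is in mixed strategies.
Let Player I play 1 with probability p. Player II is indifferent when 15p + 7(1−p) = 12(1−p), giving p = 1/4.
Let Player II play s1 with probability q. Player I is indifferent when 15q = 7q + 12(1−q), giving q = 3/5.
The value is 15·(3/5) + (0)·(2/5) = 9.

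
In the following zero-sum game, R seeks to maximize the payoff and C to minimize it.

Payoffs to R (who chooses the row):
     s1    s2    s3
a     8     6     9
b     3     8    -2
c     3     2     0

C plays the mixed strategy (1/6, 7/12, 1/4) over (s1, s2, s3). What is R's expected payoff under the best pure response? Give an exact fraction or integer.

85/12

a: (8)·(1/6) + (6)·(7/12) + (9)·(1/4) = 85/12.
b: (3)·(1/6) + (8)·(7/12) + (-2)·(1/4) = 14/3.
c: (3)·(1/6) + (2)·(7/12) + (0)·(1/4) = 5/3.
The best pure response is a with expected payoff 85/12.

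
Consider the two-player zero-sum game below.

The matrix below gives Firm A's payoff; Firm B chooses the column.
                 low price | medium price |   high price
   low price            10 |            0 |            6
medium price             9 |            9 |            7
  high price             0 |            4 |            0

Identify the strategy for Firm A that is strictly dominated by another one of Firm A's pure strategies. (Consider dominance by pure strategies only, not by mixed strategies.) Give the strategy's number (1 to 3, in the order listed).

Compare high price with medium price: 9 > 0, 9 > 4, 7 > 0.
So medium price strictly dominates high price for Firm A; high price is strictly dominated.

3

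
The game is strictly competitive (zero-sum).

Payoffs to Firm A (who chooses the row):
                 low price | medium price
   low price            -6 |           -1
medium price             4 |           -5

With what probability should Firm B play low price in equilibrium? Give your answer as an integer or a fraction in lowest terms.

Row minima are -6 and -5, so Firm A's maximin is -5; column maxima are 4 and -1, so Firm B's minimax is -1. These differ, so the equilibrium is in mixed strategies.
Let Firm B play low price with probability q. Firm A is indifferent when −6q − (1−q) = 4q − 5(1−q), giving q = 2/7.

2/7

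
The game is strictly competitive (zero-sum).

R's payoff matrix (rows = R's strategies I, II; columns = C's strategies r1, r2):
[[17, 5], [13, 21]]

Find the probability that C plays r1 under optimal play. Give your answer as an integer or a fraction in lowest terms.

Row minima are 5 and 13, so R's maximin is 13; column maxima are 17 and 21, so C's minimax is 17. These differ, so the equilibrium is in mixed strategies.
Let C play r1 with probability q. R is indifferent when 17q + 5(1−q) = 13q + 21(1−q), giving q = 4/5.

4/5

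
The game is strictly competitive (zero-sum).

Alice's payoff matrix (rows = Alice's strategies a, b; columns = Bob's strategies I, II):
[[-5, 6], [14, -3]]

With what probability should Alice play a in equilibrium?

Row minima are -5 and -3, so Alice's maximin is -3; column maxima are 14 and 6, so Bob's minimax is 6. These differ, so the equilibrium is in mixed strategies.
Let Alice play a with probability p. Bob is indifferent when −5p + 14(1−p) = 6p − 3(1−p), giving p = 17/28.

17/28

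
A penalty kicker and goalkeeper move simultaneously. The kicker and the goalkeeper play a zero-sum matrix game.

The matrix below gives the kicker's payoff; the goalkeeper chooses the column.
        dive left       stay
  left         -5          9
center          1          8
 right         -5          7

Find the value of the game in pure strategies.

1

Row minima: -5, 1, -5 → the kicker's maximin is 1.
Column maxima: 1, 9 → the goalkeeper's minimax is 1.
They coincide at (center, dive left), so the value is 1.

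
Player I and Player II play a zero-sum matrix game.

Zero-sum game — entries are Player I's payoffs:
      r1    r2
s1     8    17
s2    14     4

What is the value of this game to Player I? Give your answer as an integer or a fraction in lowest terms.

206/19

Row minima are 8 and 4, so Player I's maximin is 8; column maxima are 14 and 17, so Player II's minimax is 14. These differ, so the equilibrium is in mixed strategies.
Let Player I play s1 with probability p. Player II is indifferent when 8p + 14(1−p) = 17p + 4(1−p), giving p = 10/19.
Let Player II play r1 with probability q. Player I is indifferent when 8q + 17(1−q) = 14q + 4(1−q), giving q = 13/19.
The value is 8·(13/19) + (17)·(6/19) = 206/19.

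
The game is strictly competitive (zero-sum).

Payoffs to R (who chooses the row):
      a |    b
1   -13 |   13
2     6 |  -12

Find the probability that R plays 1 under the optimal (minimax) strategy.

Row minima are -13 and -12, so R's maximin is -12; column maxima are 6 and 13, so C's minimax is 6. These differ, so the equilibrium is in mixed strategies.
Let R play 1 with probability p. C is indifferent when −13p + 6(1−p) = 13p − 12(1−p), giving p = 9/22.

9/22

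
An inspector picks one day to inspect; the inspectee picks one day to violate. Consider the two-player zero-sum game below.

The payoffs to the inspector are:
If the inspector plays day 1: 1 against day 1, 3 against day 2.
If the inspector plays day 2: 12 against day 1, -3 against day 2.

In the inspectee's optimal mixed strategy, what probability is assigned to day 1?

Row minima are 1 and -3, so the inspector's maximin is 1; column maxima are 12 and 3, so the inspectee's minimax is 3. These differ, so the equilibrium is in mixed strategies.
Let the inspectee play day 1 with probability q. The inspector is indifferent when q + 3(1−q) = 12q − 3(1−q), giving q = 6/17.

6/17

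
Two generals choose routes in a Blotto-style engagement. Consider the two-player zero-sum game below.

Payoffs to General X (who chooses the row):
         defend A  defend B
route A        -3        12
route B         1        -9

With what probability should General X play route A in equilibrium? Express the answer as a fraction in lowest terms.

2/5

Row minima are -3 and -9, so General X's maximin is -3; column maxima are 1 and 12, so General Y's minimax is 1. These differ, so the equilibrium is in mixed strategies.
Let General X play route A with probability p. General Y is indifferent when −3p + (1−p) = 12p − 9(1−p), giving p = 2/5.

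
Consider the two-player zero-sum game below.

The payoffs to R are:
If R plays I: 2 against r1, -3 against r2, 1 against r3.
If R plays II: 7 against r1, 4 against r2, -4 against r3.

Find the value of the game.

-2/3

Column r1 is strictly dominated by r2 for C (it gives R more in every row).
The remaining 2×2 game on (I, II) × (r2, r3) has no saddle point. Let R play I with probability p; indifference gives −3p + 4(1−p) = p − 4(1−p), so p = 2/3.
Similarly C's optimal q on r2 is 5/12, and the value is -3·(5/12) + (1)·(7/12) = -2/3.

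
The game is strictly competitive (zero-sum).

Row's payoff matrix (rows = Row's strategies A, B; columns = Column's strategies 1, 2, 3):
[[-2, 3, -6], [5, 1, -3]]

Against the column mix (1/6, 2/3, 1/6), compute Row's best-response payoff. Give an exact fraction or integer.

1

A: (-2)·(1/6) + (3)·(2/3) + (-6)·(1/6) = 2/3.
B: (5)·(1/6) + (1)·(2/3) + (-3)·(1/6) = 1.
The best pure response is B with expected payoff 1.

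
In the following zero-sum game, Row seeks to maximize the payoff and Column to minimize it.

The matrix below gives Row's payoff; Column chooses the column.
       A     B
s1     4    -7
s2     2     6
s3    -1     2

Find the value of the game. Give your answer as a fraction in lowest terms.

Row s3 is strictly dominated by row s2, so Row never plays it.
The remaining 2×2 game on (s1, s2) × (A, B) has no saddle point. Let Row play s1 with probability p; indifference gives 4p + 2(1−p) = −7p + 6(1−p), so p = 4/15.
Similarly Column's optimal q on A is 13/15, and the value is 4·(13/15) + (-7)·(2/15) = 38/15.

38/15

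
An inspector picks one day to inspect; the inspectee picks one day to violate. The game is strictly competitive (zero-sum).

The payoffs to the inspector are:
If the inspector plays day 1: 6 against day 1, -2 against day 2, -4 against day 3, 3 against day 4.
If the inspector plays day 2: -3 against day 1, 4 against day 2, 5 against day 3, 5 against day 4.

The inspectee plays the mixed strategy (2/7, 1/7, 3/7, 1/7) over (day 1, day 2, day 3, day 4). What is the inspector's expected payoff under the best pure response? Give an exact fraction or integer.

18/7

day 1: (6)·(2/7) + (-2)·(1/7) + (-4)·(3/7) + (3)·(1/7) = 1/7.
day 2: (-3)·(2/7) + (4)·(1/7) + (5)·(3/7) + (5)·(1/7) = 18/7.
The best pure response is day 2 with expected payoff 18/7.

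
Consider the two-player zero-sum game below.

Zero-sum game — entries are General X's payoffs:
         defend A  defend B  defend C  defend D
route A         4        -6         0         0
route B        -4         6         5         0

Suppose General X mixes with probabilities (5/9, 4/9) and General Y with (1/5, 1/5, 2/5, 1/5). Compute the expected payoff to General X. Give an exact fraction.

Against (1/5, 1/5, 2/5, 1/5), each row's expected payoff is route A: -2/5; route B: 12/5.
Taking the (5/9, 4/9)-weighted average: (5/9)·(-2/5) + (4/9)·(12/5) = 38/45.

38/45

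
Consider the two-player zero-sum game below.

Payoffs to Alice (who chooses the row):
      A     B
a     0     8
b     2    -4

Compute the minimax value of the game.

Row minima are 0 and -4, so Alice's maximin is 0; column maxima are 2 and 8, so Bob's minimax is 2. These differ, so the equilibrium is in mixed strategies.
Let Alice play a with probability p. Bob is indifferent when 2(1−p) = 8p − 4(1−p), giving p = 3/7.
Let Bob play A with probability q. Alice is indifferent when 8(1−q) = 2q − 4(1−q), giving q = 6/7.
The value is 0·(6/7) + (8)·(1/7) = 8/7.

8/7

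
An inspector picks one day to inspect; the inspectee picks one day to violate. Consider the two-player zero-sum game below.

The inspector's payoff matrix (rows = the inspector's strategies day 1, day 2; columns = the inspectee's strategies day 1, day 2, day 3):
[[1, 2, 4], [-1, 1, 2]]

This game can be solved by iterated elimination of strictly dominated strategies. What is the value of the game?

1

Column day 2 is strictly dominated by day 1 for the inspectee (1<2, -1<1); eliminate day 2.
Row day 2 is strictly dominated by row day 1 (1>-1, 4>2); eliminate day 2.
Column day 3 is strictly dominated by day 1 for the inspectee (1<4); eliminate day 3.
Only (day 1, day 1) remains, with payoff 1.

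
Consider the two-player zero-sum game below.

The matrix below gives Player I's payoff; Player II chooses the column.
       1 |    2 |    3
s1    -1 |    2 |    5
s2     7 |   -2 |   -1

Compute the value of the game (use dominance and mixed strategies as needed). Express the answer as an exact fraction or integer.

1

Column 3 is strictly dominated by 2 for Player II (it gives Player I more in every row).
The remaining 2×2 game on (s1, s2) × (1, 2) has no saddle point. Let Player I play s1 with probability p; indifference gives −p + 7(1−p) = 2p − 2(1−p), so p = 3/4.
Similarly Player II's optimal q on 1 is 1/3, and the value is -1·(1/3) + (2)·(2/3) = 1.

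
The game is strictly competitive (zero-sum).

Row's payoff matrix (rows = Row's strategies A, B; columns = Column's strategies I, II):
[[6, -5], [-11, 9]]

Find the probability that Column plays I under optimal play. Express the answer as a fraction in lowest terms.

14/31

Row minima are -5 and -11, so Row's maximin is -5; column maxima are 6 and 9, so Column's minimax is 6. These differ, so the equilibrium is in mixed strategies.
Let Column play I with probability q. Row is indifferent when 6q − 5(1−q) = −11q + 9(1−q), giving q = 14/31.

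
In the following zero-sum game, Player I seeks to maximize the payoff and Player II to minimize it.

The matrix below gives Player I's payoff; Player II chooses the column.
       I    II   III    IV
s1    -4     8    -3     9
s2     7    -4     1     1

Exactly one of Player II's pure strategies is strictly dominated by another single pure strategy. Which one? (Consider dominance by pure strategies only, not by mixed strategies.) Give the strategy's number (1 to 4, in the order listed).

Player II prefers columns that give Player I less. Compare IV with II: 8 < 9, -4 < 1.
So II strictly dominates IV for Player II; IV is strictly dominated.

4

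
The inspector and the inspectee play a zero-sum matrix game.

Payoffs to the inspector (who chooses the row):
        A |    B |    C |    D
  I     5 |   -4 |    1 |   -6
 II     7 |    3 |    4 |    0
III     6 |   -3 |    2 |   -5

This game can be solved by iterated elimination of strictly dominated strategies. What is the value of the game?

0

Column B is strictly dominated by D for the inspectee (-6<-4, 0<3, -5<-3); eliminate B.
Column C is strictly dominated by D for the inspectee (-6<1, 0<4, -5<2); eliminate C.
Column A is strictly dominated by D for the inspectee (-6<5, 0<7, -5<6); eliminate A.
Row I is strictly dominated by row II (0>-6); eliminate I.
Row III is strictly dominated by row II (0>-5); eliminate III.
Only (II, D) remains, with payoff 0.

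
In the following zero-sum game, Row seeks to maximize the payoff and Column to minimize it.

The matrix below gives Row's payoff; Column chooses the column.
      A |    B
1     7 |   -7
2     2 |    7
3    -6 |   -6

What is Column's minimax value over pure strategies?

The worst case (largest entry) in each column is A: 7, B: 7.
The best (smallest) of these is 7.

7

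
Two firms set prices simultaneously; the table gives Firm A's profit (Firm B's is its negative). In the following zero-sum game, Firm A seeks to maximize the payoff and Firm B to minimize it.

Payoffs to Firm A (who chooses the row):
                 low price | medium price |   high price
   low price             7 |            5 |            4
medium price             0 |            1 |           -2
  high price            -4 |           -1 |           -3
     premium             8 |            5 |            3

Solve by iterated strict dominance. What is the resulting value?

4

Row high price is strictly dominated by row low price (7>-4, 5>-1, 4>-3); eliminate high price.
Column low price is strictly dominated by high price for Firm B (4<7, -2<0, 3<8); eliminate low price.
Row medium price is strictly dominated by row low price (5>1, 4>-2); eliminate medium price.
Column medium price is strictly dominated by high price for Firm B (4<5, 3<5); eliminate medium price.
Row premium is strictly dominated by row low price (4>3); eliminate premium.
Only (low price, high price) remains, with payoff 4.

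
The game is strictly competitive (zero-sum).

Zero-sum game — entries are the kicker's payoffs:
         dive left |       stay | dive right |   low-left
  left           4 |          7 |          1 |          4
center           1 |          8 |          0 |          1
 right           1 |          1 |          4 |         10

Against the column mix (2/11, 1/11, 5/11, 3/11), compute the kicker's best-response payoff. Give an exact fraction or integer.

left: (4)·(2/11) + (7)·(1/11) + (1)·(5/11) + (4)·(3/11) = 32/11.
center: (1)·(2/11) + (8)·(1/11) + (0)·(5/11) + (1)·(3/11) = 13/11.
right: (1)·(2/11) + (1)·(1/11) + (4)·(5/11) + (10)·(3/11) = 53/11.
The best pure response is right with expected payoff 53/11.

53/11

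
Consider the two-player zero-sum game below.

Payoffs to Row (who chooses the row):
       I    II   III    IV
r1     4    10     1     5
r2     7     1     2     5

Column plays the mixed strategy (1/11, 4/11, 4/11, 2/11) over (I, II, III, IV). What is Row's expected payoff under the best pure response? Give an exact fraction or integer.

r1: (4)·(1/11) + (10)·(4/11) + (1)·(4/11) + (5)·(2/11) = 58/11.
r2: (7)·(1/11) + (1)·(4/11) + (2)·(4/11) + (5)·(2/11) = 29/11.
The best pure response is r1 with expected payoff 58/11.

58/11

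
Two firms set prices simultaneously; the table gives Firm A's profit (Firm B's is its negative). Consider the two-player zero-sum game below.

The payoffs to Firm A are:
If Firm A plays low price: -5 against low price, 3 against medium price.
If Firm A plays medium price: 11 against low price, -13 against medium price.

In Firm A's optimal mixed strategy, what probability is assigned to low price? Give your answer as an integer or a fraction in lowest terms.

Row minima are -5 and -13, so Firm A's maximin is -5; column maxima are 11 and 3, so Firm B's minimax is 3. These differ, so the equilibrium is in mixed strategies.
Let Firm A play low price with probability p. Firm B is indifferent when −5p + 11(1−p) = 3p − 13(1−p), giving p = 3/4.

3/4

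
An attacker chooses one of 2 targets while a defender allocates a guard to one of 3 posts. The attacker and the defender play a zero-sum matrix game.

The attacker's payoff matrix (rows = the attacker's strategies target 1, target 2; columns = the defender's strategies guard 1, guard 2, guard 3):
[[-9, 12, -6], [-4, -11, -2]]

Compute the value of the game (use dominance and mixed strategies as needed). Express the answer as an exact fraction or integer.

Column guard 3 is strictly dominated by guard 1 for the defender (it gives the attacker more in every row).
The remaining 2×2 game on (target 1, target 2) × (guard 1, guard 2) has no saddle point. Let the attacker play target 1 with probability p; indifference gives −9p − 4(1−p) = 12p − 11(1−p), so p = 1/4.
Similarly the defender's optimal q on guard 1 is 23/28, and the value is -9·(23/28) + (12)·(5/28) = -21/4.

-21/4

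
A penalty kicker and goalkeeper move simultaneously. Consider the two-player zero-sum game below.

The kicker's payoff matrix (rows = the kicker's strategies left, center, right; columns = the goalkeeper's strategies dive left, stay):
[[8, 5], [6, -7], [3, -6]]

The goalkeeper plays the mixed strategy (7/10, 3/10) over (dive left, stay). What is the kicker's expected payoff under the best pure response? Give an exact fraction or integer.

71/10

left: (8)·(7/10) + (5)·(3/10) = 71/10.
center: (6)·(7/10) + (-7)·(3/10) = 21/10.
right: (3)·(7/10) + (-6)·(3/10) = 3/10.
The best pure response is left with expected payoff 71/10.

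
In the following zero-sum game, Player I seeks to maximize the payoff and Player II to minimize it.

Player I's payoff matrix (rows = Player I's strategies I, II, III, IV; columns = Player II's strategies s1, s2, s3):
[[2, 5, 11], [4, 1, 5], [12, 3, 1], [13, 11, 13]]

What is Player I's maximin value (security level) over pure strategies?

The worst-case payoff for each row is I: 2, II: 1, III: 1, IV: 11.
The best of these is 11.

11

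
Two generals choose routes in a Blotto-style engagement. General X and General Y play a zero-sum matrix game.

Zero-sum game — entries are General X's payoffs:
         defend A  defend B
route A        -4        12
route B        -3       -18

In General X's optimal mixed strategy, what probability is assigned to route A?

15/31

Row minima are -4 and -18, so General X's maximin is -4; column maxima are -3 and 12, so General Y's minimax is -3. These differ, so the equilibrium is in mixed strategies.
Let General X play route A with probability p. General Y is indifferent when −4p − 3(1−p) = 12p − 18(1−p), giving p = 15/31.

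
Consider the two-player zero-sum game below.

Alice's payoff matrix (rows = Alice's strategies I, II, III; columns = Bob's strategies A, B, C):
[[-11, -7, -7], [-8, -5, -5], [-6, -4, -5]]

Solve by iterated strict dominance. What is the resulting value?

-6

Row I is strictly dominated by row II (-8>-11, -5>-7, -5>-7); eliminate I.
Column C is strictly dominated by A for Bob (-8<-5, -6<-5); eliminate C.
Row II is strictly dominated by row III (-6>-8, -4>-5); eliminate II.
Column B is strictly dominated by A for Bob (-6<-4); eliminate B.
Only (III, A) remains, with payoff -6.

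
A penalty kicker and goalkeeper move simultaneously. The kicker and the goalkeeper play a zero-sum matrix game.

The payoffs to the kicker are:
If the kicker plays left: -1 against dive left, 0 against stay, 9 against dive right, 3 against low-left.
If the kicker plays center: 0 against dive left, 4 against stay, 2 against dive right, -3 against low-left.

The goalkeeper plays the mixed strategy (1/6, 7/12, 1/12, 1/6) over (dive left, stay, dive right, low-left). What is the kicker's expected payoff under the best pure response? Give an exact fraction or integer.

left: (-1)·(1/6) + (0)·(7/12) + (9)·(1/12) + (3)·(1/6) = 13/12.
center: (0)·(1/6) + (4)·(7/12) + (2)·(1/12) + (-3)·(1/6) = 2.
The best pure response is center with expected payoff 2.

2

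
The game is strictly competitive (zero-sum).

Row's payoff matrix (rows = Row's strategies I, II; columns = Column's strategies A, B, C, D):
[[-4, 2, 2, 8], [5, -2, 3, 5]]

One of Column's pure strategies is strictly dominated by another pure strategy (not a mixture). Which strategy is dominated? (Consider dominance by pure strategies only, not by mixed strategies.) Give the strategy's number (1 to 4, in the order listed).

Column prefers columns that give Row less. Compare D with B: 2 < 8, -2 < 5.
So B strictly dominates D for Column; D is strictly dominated.

4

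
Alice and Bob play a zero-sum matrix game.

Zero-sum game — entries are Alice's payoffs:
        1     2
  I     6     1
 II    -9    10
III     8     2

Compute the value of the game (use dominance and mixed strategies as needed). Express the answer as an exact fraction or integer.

98/25

Row I is strictly dominated by row III, so Alice never plays it.
The remaining 2×2 game on (II, III) × (1, 2) has no saddle point. Let Alice play II with probability p; indifference gives −9p + 8(1−p) = 10p + 2(1−p), so p = 6/25.
Similarly Bob's optimal q on 1 is 8/25, and the value is -9·(8/25) + (10)·(17/25) = 98/25.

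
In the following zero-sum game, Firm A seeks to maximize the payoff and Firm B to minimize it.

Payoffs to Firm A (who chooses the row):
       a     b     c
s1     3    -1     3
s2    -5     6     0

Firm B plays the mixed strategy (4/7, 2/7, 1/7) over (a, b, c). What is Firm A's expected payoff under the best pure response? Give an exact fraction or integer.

s1: (3)·(4/7) + (-1)·(2/7) + (3)·(1/7) = 13/7.
s2: (-5)·(4/7) + (6)·(2/7) + (0)·(1/7) = -8/7.
The best pure response is s1 with expected payoff 13/7.

13/7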